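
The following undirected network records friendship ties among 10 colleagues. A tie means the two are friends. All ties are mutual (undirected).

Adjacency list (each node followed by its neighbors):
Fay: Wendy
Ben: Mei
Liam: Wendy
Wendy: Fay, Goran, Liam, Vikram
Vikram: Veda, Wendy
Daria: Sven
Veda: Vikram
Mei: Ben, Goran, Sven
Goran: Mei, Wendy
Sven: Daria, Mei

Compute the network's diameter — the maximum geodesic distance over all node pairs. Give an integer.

6

Eccentricity of each node (its greatest distance to any other): Ben:5, Daria:6, Fay:5, Goran:3, Liam:5, Mei:4, Sven:5, Veda:6, Vikram:5, Wendy:4.
The maximum eccentricity is 6, realized for instance by the pair Veda–Daria via Veda – Vikram – Wendy – Goran – Mei – Sven – Daria. So the diameter is 6.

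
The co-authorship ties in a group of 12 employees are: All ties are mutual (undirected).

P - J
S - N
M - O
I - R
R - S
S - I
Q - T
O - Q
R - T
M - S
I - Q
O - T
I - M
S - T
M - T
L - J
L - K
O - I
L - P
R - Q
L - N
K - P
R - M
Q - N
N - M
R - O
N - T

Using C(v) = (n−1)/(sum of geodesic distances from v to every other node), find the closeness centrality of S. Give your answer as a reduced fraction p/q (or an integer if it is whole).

Distances from S: I:1, J:3, K:3, L:2, M:1, N:1, O:2, P:3, Q:2, R:1, T:1. Sum = 20.
n = 12, so closeness = 11/20.

11/20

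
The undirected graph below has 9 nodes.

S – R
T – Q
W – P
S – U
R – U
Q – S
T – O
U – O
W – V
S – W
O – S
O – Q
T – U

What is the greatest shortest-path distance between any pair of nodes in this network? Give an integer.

4

Eccentricity of each node (its greatest distance to any other): O:3, P:4, Q:3, R:3, S:2, T:4, U:3, V:4, W:3.
The maximum eccentricity is 4, realized for instance by the pair T–V via T – Q – S – W – V. So the diameter is 4.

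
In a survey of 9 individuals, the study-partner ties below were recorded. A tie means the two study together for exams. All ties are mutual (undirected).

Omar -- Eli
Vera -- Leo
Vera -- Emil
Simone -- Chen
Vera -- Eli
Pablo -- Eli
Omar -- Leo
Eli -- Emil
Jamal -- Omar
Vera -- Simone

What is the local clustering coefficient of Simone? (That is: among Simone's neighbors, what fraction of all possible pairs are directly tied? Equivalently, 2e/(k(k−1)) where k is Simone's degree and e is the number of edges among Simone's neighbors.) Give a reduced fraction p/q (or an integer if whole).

0

Simone's neighbors: Chen and Vera (k = 2).
Possible neighbor pairs: C(2,2) = 1. Edges among them: none → e = 0.
Clustering(Simone) = 0/1.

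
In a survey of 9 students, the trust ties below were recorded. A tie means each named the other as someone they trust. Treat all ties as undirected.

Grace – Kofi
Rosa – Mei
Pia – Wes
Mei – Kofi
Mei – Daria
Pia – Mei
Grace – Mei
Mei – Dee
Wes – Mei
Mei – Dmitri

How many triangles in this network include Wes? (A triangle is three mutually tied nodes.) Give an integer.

Wes's neighbors: Mei and Pia.
Neighbor pairs that are themselves tied: Wes–Mei–Pia. Each forms one triangle with Wes, for 1 in total.

1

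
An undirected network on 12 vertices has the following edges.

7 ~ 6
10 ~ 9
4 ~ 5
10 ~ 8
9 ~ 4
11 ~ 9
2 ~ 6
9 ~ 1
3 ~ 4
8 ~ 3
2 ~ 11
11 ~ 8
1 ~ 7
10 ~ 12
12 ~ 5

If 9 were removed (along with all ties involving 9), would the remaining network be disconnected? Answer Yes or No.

No

Even without 9, every remaining node can still reach every other (the residual graph is connected), so 9 is not a cut vertex.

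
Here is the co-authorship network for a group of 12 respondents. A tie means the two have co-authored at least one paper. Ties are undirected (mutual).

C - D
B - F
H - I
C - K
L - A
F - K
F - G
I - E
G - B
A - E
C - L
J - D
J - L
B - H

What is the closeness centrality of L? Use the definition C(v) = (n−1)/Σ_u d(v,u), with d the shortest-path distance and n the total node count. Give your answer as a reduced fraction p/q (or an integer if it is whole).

Distances from L: A:1, B:4, C:1, D:2, E:2, F:3, G:4, H:4, I:3, J:1, K:2. Sum = 27.
n = 12, so closeness = 11/27.

11/27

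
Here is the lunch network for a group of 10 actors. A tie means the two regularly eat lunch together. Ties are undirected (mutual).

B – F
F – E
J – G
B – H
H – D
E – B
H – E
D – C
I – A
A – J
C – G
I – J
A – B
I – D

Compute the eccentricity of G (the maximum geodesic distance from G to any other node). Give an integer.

Distances from G: A:2, B:3, C:1, D:2, E:4, F:4, H:3, I:2, J:1.
The largest is 4 (to E and F), so the eccentricity of G is 4.

4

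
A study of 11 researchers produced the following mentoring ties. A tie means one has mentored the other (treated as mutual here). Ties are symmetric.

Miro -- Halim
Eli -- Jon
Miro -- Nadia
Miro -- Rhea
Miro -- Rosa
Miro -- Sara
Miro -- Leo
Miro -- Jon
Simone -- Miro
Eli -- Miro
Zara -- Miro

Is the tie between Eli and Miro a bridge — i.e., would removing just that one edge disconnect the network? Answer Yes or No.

Even without that edge, Eli still reaches Miro via Eli – Jon – Miro, so the network stays connected. Not a bridge.

No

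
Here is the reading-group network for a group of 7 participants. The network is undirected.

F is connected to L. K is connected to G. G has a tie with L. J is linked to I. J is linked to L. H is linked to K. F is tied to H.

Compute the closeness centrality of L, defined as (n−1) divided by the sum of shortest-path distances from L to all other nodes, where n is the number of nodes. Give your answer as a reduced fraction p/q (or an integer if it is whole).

Distances from L: F:1, G:1, H:2, I:2, J:1, K:2. Sum = 9.
n = 7, so closeness = 6/9 = 2/3.

2/3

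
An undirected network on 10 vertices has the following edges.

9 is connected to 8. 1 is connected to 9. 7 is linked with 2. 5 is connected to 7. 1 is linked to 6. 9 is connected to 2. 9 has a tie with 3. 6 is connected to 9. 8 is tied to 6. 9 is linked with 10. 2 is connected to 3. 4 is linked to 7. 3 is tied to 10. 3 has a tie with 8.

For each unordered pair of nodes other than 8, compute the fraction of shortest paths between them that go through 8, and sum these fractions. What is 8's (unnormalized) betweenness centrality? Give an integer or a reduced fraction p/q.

Pairs whose geodesics pass through 8 — 3–6: 1/2.
All other pairs contribute 0.
Summing the contributions gives betweenness(8) = 1/2.

1/2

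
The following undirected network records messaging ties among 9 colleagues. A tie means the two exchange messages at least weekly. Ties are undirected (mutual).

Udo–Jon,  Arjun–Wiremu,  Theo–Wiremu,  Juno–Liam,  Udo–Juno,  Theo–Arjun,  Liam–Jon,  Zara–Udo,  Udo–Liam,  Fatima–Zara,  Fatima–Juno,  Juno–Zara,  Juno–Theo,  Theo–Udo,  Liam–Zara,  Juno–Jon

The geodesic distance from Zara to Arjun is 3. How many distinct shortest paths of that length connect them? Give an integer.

2

The shortest distance is 3. The length-3 paths are: Zara–Udo–Theo–Arjun; Zara–Juno–Theo–Arjun.
That gives 2 distinct shortest paths.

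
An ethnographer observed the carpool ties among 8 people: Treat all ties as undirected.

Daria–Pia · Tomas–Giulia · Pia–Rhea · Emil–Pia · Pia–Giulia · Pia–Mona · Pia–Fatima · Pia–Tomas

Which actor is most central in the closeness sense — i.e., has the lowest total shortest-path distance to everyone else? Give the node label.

Pia

Farness (sum of distances to all others) for each node — Daria:13, Emil:13, Fatima:13, Giulia:12, Mona:13, Pia:7, Rhea:13, Tomas:12.
The smallest farness is 7, for Pia, so Pia has the highest closeness.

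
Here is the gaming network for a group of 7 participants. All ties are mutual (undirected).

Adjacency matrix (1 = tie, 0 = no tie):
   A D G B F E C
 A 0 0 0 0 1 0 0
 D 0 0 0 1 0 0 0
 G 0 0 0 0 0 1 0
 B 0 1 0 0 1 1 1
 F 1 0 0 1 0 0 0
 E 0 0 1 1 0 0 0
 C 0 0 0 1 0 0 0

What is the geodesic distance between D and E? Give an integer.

2

One shortest route is D – B – E, which uses 2 edges, and D and E are not directly tied, so nothing shorter exists. So d(D,E) = 2.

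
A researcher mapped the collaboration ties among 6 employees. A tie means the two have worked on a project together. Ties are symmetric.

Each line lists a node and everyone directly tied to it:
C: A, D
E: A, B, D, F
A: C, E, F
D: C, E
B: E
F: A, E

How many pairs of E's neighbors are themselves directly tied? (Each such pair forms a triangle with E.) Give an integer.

E's neighbors: A, B, D, and F.
Neighbor pairs that are themselves tied: E–A–F. Each forms one triangle with E, for 1 in total.

1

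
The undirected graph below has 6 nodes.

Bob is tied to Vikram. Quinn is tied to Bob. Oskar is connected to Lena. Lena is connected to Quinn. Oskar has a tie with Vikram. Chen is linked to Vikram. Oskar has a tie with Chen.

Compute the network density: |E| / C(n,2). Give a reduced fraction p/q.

There are 7 edges and 6 nodes, so the maximum possible is C(6,2) = 15.
Density = 7/15.

7/15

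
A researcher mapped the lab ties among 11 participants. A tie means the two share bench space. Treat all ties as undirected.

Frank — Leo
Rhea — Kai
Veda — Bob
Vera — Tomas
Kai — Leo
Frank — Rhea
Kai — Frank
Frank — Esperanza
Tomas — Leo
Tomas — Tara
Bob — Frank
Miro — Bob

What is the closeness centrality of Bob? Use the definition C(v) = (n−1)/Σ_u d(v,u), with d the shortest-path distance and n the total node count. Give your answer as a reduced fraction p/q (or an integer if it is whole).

5/11

Distances from Bob: Esperanza:2, Frank:1, Kai:2, Leo:2, Miro:1, Rhea:2, Tara:4, Tomas:3, Veda:1, Vera:4. Sum = 22.
n = 11, so closeness = 10/22 = 5/11.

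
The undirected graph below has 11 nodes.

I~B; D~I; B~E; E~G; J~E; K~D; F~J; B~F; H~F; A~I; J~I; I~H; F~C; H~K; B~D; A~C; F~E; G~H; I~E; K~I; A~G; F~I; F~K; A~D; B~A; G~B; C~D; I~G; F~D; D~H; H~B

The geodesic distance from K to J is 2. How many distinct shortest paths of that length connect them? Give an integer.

The shortest distance is 2. The length-2 paths are: K–I–J; K–F–J.
That gives 2 distinct shortest paths.

2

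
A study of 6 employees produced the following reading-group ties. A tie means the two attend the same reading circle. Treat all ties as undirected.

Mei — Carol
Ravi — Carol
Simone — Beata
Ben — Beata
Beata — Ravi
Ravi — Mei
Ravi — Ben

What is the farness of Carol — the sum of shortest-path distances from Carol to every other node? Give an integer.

Distances from Carol: Beata:2, Ben:2, Mei:1, Ravi:1, Simone:3.
Sum = 2 + 2 + 1 + 1 + 3 = 9.

9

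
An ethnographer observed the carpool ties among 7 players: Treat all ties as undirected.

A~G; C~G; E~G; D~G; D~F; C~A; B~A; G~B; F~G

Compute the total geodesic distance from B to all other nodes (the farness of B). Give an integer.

Distances from B: A:1, C:2, D:2, E:2, F:2, G:1.
Sum = 1 + 2 + 2 + 2 + 2 + 1 = 10.

10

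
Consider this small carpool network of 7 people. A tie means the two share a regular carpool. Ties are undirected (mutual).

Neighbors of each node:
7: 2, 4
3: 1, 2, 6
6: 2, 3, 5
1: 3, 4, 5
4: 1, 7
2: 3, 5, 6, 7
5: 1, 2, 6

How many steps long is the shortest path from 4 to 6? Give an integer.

3

One shortest route is 4 – 1 – 3 – 6, which uses 3 edges, and at distance 2 from 4 we only reach {2, 3, 5}, which does not include 6. So d(4,6) = 3.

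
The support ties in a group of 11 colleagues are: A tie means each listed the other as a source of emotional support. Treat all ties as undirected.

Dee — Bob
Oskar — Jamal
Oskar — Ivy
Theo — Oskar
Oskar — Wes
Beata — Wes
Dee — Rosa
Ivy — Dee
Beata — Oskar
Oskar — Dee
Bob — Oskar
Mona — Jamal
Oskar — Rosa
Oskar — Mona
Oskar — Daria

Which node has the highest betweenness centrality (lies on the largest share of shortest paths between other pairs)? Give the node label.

Unnormalized betweenness of each node: Beata:0, Bob:0, Daria:0, Dee:3/2, Ivy:0, Jamal:0, Mona:0, Oskar:77/2, Rosa:0, Theo:0, Wes:0.
Oskar has the largest value, 77/2, making it the main broker — the node through which the most shortest paths run.

Oskar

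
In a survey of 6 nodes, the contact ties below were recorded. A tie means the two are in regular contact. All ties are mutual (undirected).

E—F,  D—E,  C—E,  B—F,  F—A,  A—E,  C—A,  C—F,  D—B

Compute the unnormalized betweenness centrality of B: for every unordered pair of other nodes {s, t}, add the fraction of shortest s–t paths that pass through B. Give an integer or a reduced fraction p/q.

Pairs whose geodesics pass through B — F–D: 1/2.
All other pairs contribute 0.
Summing the contributions gives betweenness(B) = 1/2.

1/2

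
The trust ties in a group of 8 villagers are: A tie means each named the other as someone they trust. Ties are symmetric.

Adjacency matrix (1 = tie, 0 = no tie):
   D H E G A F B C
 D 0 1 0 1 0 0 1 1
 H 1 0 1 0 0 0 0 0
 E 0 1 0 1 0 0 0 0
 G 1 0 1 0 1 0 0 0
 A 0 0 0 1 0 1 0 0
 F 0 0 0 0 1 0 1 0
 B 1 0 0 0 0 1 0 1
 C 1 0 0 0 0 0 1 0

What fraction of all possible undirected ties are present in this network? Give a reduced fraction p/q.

5/14

There are 10 edges and 8 nodes, so the maximum possible is C(8,2) = 28.
Density = 10/28 = 5/14.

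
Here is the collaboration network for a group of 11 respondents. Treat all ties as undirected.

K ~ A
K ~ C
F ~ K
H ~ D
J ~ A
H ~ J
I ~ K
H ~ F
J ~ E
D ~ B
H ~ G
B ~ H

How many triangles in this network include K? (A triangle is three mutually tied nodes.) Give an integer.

0

K's neighbors are A, C, F, and I, but none of them are tied to each other, so no triangle contains K.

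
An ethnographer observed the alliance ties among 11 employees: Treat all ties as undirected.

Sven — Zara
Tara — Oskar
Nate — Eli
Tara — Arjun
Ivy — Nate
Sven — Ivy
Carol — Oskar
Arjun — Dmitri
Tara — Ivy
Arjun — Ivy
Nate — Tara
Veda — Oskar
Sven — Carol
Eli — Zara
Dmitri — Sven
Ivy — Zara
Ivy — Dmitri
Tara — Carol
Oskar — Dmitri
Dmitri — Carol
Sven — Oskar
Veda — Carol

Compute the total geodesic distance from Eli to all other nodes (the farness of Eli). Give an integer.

Distances from Eli: Arjun:3, Carol:3, Dmitri:3, Ivy:2, Nate:1, Oskar:3, Sven:2, Tara:2, Veda:4, Zara:1.
Sum = 3 + 3 + 3 + 2 + 1 + 3 + 2 + 2 + 4 + 1 = 24.

24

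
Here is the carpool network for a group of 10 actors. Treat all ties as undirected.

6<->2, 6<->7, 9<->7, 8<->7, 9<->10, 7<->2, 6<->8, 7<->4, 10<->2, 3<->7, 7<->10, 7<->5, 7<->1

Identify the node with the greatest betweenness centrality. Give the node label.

7

Unnormalized betweenness of each node: 1:0, 2:1/2, 3:0, 4:0, 5:0, 6:1/2, 7:61/2, 8:0, 9:0, 10:1/2.
7 has the largest value, 61/2, making it the main broker — the node through which the most shortest paths run.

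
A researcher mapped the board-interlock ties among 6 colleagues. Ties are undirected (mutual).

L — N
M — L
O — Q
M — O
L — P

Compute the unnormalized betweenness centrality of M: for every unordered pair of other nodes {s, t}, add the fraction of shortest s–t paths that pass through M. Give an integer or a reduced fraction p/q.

Pairs whose geodesics pass through M — N–O: 1; N–Q: 1; O–L: 1; O–P: 1; L–Q: 1; P–Q: 1.
All other pairs contribute 0.
Summing the contributions gives betweenness(M) = 6.

6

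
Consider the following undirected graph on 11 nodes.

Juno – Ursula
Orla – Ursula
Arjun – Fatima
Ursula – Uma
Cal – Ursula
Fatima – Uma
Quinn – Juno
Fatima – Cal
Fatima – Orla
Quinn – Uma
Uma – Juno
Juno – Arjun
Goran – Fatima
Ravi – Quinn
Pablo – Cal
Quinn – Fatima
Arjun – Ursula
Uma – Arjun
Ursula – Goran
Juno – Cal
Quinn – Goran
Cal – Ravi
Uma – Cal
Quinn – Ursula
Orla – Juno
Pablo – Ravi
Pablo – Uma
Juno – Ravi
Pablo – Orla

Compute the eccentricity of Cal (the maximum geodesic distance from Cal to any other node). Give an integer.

Distances from Cal: Arjun:2, Fatima:1, Goran:2, Juno:1, Orla:2, Pablo:1, Quinn:2, Ravi:1, Uma:1, Ursula:1.
The largest is 2 (to Arjun, Orla, Goran, and Quinn), so the eccentricity of Cal is 2.

2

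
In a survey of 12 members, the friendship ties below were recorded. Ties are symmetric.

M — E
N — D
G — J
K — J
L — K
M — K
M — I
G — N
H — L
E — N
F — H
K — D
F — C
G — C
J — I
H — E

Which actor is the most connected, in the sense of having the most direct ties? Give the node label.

K

Degrees — C:2, D:2, E:3, F:2, G:3, H:3, I:2, J:3, K:4, L:2, M:3, N:3.
The maximum is 4, attained only by K.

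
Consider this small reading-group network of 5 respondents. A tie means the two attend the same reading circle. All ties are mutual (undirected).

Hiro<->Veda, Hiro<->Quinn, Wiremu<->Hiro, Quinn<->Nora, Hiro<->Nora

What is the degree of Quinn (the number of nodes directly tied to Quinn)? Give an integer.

Quinn is directly tied to Hiro and Nora. That is 2 neighbors, so the degree of Quinn is 2.

2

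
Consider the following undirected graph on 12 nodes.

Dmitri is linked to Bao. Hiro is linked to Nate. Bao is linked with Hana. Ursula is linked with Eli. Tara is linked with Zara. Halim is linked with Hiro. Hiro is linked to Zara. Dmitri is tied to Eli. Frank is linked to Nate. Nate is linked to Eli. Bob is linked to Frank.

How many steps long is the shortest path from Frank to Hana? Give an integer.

One shortest route is Frank – Nate – Eli – Dmitri – Bao – Hana, which uses 5 edges, and at distance 4 from Frank we only reach {Bao, Tara}, which does not include Hana. So d(Frank,Hana) = 5.

5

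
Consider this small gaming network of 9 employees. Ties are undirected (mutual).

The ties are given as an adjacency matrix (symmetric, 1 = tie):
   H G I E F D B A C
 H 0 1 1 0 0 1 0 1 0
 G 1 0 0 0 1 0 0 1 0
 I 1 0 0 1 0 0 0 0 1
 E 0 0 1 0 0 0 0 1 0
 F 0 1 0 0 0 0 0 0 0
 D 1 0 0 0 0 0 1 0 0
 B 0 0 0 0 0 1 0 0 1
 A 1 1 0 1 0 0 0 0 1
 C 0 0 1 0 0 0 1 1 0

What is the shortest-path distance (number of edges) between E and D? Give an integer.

3

One shortest route is E – I – H – D, which uses 3 edges, and at distance 2 from E we only reach {C, G, H}, which does not include D. So d(E,D) = 3.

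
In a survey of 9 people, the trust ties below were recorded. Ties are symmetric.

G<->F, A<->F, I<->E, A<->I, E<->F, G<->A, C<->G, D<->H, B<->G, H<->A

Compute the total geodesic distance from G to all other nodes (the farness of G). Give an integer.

13

Distances from G: A:1, B:1, C:1, D:3, E:2, F:1, H:2, I:2.
Sum = 1 + 1 + 1 + 3 + 2 + 1 + 2 + 2 = 13.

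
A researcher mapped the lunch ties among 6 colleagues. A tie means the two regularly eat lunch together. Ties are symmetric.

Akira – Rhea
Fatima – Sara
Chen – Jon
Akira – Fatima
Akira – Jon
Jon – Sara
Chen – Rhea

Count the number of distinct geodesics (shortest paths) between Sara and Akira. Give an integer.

The shortest distance is 2. The length-2 paths are: Sara–Jon–Akira; Sara–Fatima–Akira.
That gives 2 distinct shortest paths.

2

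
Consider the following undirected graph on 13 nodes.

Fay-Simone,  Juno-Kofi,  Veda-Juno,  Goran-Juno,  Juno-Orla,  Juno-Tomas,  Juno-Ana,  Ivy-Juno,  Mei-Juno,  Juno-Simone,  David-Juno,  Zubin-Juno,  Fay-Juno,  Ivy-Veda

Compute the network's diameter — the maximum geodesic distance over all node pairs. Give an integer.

2

Eccentricity of each node (its greatest distance to any other): Ana:2, David:2, Fay:2, Goran:2, Ivy:2, Juno:1, Kofi:2, Mei:2, Orla:2, Simone:2, Tomas:2, Veda:2, Zubin:2.
The maximum eccentricity is 2, realized for instance by the pair Mei–Ivy via Mei – Juno – Ivy. So the diameter is 2.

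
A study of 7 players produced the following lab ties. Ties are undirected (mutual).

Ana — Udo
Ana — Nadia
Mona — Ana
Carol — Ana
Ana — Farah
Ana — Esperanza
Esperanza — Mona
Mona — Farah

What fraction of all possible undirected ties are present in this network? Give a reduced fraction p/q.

8/21

There are 8 edges and 7 nodes, so the maximum possible is C(7,2) = 21.
Density = 8/21.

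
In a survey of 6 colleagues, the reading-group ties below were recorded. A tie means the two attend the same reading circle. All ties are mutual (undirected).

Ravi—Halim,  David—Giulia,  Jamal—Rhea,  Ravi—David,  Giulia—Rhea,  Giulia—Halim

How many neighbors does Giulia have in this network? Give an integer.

3

Giulia is directly tied to David, Halim, and Rhea. That is 3 neighbors, so the degree of Giulia is 3.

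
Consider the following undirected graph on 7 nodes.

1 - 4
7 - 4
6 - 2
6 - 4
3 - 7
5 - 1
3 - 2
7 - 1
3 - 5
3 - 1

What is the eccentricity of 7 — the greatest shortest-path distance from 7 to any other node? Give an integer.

2

Distances from 7: 1:1, 2:2, 3:1, 4:1, 5:2, 6:2.
The largest is 2 (to 6, 5, and 2), so the eccentricity of 7 is 2.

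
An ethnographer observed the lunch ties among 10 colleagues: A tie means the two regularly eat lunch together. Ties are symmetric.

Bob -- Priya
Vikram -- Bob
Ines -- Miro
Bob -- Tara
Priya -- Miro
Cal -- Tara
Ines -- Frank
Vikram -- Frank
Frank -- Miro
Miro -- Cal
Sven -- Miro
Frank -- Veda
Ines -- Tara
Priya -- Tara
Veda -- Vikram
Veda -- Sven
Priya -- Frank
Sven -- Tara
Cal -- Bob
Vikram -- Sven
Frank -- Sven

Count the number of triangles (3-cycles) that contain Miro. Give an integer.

Miro's neighbors: Cal, Frank, Ines, Priya, and Sven.
Neighbor pairs that are themselves tied: Miro–Frank–Ines; Miro–Frank–Priya; Miro–Frank–Sven. Each forms one triangle with Miro, for 3 in total.

3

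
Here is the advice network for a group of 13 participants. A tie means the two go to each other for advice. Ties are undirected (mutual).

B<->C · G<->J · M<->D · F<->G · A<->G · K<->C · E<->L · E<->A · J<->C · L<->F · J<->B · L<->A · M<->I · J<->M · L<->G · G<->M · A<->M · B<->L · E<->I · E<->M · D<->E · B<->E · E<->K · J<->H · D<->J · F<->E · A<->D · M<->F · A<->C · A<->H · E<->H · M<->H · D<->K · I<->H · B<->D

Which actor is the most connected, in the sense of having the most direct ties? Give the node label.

E

Degrees — A:7, B:5, C:4, D:6, E:9, F:4, G:5, H:5, I:3, J:6, K:3, L:5, M:8.
The maximum is 9, attained only by E.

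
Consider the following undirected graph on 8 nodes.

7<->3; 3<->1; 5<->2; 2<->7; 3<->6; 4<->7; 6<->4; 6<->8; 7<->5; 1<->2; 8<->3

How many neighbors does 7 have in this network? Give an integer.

7 is directly tied to 2, 3, 4, and 5. That is 4 neighbors, so the degree of 7 is 4.

4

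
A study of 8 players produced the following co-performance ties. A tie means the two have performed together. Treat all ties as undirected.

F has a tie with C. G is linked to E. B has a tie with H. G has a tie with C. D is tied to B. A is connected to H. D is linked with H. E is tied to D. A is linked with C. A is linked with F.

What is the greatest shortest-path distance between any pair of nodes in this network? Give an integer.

Eccentricity of each node (its greatest distance to any other): A:3, B:3, C:3, D:3, E:3, F:3, G:3, H:3.
The maximum eccentricity is 3, realized for instance by the pair H–G via H – A – C – G. So the diameter is 3.

3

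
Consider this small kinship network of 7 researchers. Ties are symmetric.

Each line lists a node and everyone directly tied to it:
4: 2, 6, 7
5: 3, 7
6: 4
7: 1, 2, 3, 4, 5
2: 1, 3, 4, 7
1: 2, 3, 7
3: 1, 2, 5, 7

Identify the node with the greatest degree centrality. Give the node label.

Degrees — 1:3, 2:4, 3:4, 4:3, 5:2, 6:1, 7:5.
The maximum is 5, attained only by 7.

7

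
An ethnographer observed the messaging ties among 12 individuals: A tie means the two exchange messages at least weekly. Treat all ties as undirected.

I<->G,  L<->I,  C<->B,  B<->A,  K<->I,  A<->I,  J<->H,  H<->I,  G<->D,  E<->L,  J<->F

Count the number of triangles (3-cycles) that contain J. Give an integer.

0

J's neighbors are F and H, but none of them are tied to each other, so no triangle contains J.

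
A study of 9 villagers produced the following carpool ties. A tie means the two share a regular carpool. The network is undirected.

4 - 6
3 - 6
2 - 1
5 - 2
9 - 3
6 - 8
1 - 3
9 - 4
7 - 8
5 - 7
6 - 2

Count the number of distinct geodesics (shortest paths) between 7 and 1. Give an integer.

The shortest distance is 3, and the only length-3 path is 7–5–2–1. So there is exactly 1 shortest path.

1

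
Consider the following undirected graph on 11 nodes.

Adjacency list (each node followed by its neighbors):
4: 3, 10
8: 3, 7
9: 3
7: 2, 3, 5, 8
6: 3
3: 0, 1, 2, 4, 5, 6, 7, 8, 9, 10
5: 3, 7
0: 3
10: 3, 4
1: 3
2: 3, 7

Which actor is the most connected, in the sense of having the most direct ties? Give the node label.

Degrees — 0:1, 1:1, 2:2, 3:10, 4:2, 5:2, 6:1, 7:4, 8:2, 9:1, 10:2.
The maximum is 10, attained only by 3.

3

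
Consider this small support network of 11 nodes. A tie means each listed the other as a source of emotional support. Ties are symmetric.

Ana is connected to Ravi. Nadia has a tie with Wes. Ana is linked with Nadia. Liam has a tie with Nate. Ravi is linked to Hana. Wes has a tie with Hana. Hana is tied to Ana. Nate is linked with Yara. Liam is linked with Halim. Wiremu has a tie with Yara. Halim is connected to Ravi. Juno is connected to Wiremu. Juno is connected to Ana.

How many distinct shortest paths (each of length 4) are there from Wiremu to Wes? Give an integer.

The shortest distance is 4. The length-4 paths are: Wiremu–Juno–Ana–Nadia–Wes; Wiremu–Juno–Ana–Hana–Wes.
That gives 2 distinct shortest paths.

2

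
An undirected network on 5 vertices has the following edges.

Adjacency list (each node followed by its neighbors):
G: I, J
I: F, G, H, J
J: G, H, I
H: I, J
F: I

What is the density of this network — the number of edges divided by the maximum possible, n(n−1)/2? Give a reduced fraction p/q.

3/5

There are 6 edges and 5 nodes, so the maximum possible is C(5,2) = 10.
Density = 6/10 = 3/5.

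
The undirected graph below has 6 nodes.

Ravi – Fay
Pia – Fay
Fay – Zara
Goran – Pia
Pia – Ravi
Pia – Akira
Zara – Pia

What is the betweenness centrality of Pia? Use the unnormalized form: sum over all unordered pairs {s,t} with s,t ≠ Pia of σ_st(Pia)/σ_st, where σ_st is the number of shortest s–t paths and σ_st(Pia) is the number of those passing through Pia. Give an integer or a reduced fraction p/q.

Pairs whose geodesics pass through Pia — Zara–Ravi: 1/2; Zara–Goran: 1; Zara–Akira: 1; Fay–Goran: 1; Fay–Akira: 1; Ravi–Goran: 1; Ravi–Akira: 1; Goran–Akira: 1.
All other pairs contribute 0.
Summing the contributions gives betweenness(Pia) = 15/2.

15/2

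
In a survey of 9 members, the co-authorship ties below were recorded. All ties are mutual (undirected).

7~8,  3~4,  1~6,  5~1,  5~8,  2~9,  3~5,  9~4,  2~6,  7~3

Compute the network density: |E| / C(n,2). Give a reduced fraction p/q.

5/18

There are 10 edges and 9 nodes, so the maximum possible is C(9,2) = 36.
Density = 10/36 = 5/18.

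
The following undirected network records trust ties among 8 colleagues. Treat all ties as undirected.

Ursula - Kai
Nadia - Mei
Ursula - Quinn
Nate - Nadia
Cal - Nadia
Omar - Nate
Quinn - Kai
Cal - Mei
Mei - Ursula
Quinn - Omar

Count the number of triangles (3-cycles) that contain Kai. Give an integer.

1

Kai's neighbors: Quinn and Ursula.
Neighbor pairs that are themselves tied: Kai–Quinn–Ursula. Each forms one triangle with Kai, for 1 in total.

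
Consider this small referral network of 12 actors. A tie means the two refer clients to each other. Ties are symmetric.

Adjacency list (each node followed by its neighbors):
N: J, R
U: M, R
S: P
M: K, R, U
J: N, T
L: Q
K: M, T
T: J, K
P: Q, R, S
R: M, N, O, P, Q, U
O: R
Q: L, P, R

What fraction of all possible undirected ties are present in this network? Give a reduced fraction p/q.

7/33

There are 14 edges and 12 nodes, so the maximum possible is C(12,2) = 66.
Density = 14/66 = 7/33.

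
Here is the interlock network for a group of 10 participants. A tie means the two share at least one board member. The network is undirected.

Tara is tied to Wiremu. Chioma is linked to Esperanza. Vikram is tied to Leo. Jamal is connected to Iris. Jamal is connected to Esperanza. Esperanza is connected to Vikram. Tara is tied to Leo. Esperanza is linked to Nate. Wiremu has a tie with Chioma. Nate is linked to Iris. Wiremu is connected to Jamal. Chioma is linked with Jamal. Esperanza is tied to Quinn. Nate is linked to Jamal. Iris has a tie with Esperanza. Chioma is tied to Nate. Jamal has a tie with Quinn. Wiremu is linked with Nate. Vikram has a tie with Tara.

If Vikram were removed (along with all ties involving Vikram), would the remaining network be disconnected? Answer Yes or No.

No

Even without Vikram, every remaining node can still reach every other (the residual graph is connected), so Vikram is not a cut vertex.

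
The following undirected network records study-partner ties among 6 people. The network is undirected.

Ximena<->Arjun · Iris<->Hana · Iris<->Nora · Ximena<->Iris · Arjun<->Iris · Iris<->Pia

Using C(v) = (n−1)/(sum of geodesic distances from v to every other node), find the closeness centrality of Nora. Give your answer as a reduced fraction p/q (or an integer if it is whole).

Distances from Nora: Arjun:2, Hana:2, Iris:1, Pia:2, Ximena:2. Sum = 9.
n = 6, so closeness = 5/9.

5/9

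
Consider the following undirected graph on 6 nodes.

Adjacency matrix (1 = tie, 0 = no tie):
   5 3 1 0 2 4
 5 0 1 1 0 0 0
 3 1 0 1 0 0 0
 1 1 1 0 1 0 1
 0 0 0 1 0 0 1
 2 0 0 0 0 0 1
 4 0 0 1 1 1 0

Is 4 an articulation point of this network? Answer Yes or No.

Removing 4 leaves {0, 1, 3, and 5} with no path to {2}, so the network splits into 2 components. 4 is a cut vertex.

Yes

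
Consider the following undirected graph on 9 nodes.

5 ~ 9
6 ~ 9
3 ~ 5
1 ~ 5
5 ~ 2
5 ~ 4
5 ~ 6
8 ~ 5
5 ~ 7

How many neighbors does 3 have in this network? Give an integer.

3 is directly tied to 5. That is 1 neighbor, so the degree of 3 is 1.

1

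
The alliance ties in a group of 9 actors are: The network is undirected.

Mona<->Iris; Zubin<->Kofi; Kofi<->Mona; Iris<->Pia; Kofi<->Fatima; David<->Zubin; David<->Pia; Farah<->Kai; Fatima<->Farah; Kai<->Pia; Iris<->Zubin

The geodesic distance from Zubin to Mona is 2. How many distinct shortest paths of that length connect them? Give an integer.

2

The shortest distance is 2. The length-2 paths are: Zubin–Iris–Mona; Zubin–Kofi–Mona.
That gives 2 distinct shortest paths.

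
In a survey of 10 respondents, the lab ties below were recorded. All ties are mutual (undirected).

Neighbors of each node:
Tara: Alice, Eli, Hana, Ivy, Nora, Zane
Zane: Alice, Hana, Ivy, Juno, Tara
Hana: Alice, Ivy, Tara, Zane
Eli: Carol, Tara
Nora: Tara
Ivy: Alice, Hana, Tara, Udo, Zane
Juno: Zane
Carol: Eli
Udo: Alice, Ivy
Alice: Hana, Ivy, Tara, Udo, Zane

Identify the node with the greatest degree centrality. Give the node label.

Degrees — Alice:5, Carol:1, Eli:2, Hana:4, Ivy:5, Juno:1, Nora:1, Tara:6, Udo:2, Zane:5.
The maximum is 6, attained only by Tara.

Tara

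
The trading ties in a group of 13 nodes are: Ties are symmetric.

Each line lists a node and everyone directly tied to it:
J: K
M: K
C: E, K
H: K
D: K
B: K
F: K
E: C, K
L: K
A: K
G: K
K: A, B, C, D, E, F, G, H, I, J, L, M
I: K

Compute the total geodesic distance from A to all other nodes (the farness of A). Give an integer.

Distances from A: B:2, C:2, D:2, E:2, F:2, G:2, H:2, I:2, J:2, K:1, L:2, M:2.
Sum = 2 + 2 + 2 + 2 + 2 + 2 + 2 + 2 + 2 + 1 + 2 + 2 = 23.

23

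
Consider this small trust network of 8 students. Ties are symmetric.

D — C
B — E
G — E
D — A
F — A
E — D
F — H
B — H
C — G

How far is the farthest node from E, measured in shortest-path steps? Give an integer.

3

Distances from E: A:2, B:1, C:2, D:1, F:3, G:1, H:2.
The largest is 3 (to F), so the eccentricity of E is 3.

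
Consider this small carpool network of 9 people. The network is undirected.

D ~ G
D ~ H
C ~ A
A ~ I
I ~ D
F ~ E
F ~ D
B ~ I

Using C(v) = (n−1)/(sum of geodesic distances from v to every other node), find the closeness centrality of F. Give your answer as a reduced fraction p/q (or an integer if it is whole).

4/9

Distances from F: A:3, B:3, C:4, D:1, E:1, G:2, H:2, I:2. Sum = 18.
n = 9, so closeness = 8/18 = 4/9.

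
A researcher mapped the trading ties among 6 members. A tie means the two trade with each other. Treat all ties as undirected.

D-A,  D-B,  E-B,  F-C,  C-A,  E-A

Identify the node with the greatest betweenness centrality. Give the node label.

A

Unnormalized betweenness of each node: A:13/2, B:1/2, C:4, D:3/2, E:3/2, F:0.
A has the largest value, 13/2, making it the main broker — the node through which the most shortest paths run.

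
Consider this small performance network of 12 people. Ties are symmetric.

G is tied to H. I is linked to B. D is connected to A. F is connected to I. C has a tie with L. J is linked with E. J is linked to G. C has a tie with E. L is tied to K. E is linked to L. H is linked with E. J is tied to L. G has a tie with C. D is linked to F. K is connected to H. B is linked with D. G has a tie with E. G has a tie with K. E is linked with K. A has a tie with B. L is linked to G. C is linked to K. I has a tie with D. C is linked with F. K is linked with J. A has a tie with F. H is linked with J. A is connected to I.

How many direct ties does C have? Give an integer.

5

C is directly tied to E, F, G, K, and L. That is 5 neighbors, so the degree of C is 5.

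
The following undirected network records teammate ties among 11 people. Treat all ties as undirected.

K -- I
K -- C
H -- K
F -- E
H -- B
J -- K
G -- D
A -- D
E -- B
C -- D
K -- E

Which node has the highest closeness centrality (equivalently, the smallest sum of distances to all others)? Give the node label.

K

Farness (sum of distances to all others) for each node — A:34, B:29, C:20, D:25, E:22, F:31, G:34, H:24, I:26, J:26, K:17.
The smallest farness is 17, for K, so K has the highest closeness.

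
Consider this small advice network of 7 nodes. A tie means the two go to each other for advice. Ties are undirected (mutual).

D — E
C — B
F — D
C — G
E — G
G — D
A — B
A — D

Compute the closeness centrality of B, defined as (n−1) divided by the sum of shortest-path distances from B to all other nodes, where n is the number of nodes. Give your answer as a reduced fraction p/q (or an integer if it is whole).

Distances from B: A:1, C:1, D:2, E:3, F:3, G:2. Sum = 12.
n = 7, so closeness = 6/12 = 1/2.

1/2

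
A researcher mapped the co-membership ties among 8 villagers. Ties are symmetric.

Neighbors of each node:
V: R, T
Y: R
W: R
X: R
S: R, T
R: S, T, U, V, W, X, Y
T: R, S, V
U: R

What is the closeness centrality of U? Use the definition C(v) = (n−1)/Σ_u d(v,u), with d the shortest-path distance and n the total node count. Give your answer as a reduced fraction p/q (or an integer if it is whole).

7/13

Distances from U: R:1, S:2, T:2, V:2, W:2, X:2, Y:2. Sum = 13.
n = 8, so closeness = 7/13.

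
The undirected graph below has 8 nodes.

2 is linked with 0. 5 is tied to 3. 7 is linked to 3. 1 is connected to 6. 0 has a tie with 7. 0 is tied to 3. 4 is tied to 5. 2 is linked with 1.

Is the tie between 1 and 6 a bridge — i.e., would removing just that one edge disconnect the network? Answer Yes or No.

Without the 1–6 edge there is no alternate route between 1 and 6, so the network disconnects. It is a bridge.

Yes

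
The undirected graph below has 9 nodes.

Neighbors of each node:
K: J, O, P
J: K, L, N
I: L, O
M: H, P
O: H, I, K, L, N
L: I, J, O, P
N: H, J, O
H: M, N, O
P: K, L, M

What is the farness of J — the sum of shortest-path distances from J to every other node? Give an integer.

14

Distances from J: H:2, I:2, K:1, L:1, M:3, N:1, O:2, P:2.
Sum = 2 + 2 + 1 + 1 + 3 + 1 + 2 + 2 = 14.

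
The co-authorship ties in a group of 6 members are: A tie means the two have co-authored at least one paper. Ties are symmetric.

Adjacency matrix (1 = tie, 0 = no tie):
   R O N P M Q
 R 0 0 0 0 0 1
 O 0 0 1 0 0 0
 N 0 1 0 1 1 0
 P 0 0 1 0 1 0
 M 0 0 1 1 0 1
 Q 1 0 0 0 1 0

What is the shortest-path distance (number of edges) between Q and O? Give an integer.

One shortest route is Q – M – N – O, which uses 3 edges, and at distance 2 from Q we only reach {N, P}, which does not include O. So d(Q,O) = 3.

3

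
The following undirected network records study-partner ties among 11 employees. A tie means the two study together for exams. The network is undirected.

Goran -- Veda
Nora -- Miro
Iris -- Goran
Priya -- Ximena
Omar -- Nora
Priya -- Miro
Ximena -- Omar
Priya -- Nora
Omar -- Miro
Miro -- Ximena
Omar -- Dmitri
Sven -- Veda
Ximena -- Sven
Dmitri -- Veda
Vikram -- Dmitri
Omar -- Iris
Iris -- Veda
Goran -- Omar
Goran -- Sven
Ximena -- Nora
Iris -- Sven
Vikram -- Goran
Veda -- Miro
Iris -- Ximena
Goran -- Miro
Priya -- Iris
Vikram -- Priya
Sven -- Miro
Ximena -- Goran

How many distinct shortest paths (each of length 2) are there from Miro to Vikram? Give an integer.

2

The shortest distance is 2. The length-2 paths are: Miro–Goran–Vikram; Miro–Priya–Vikram.
That gives 2 distinct shortest paths.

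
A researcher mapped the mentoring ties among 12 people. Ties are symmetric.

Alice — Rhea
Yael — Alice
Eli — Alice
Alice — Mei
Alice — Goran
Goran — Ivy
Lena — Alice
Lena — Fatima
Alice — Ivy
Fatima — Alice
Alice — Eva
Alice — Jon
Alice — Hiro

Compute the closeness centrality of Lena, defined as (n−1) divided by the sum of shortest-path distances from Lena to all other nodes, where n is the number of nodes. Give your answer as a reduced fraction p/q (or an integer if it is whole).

11/20

Distances from Lena: Alice:1, Eli:2, Eva:2, Fatima:1, Goran:2, Hiro:2, Ivy:2, Jon:2, Mei:2, Rhea:2, Yael:2. Sum = 20.
n = 12, so closeness = 11/20.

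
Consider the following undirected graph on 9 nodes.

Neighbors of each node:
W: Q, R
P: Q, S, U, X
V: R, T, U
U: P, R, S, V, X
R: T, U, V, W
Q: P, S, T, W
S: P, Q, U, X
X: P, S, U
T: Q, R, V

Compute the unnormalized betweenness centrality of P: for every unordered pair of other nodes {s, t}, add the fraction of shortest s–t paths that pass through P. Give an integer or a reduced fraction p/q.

19/12

Pairs whose geodesics pass through P — W–X: 1/3; Q–U: 1/2; Q–X: 1/2; T–X: 1/4.
All other pairs contribute 0.
Summing the contributions gives betweenness(P) = 19/12.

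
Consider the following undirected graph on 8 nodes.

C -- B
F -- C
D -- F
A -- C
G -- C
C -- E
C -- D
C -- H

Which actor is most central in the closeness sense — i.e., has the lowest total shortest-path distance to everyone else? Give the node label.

Farness (sum of distances to all others) for each node — A:13, B:13, C:7, D:12, E:13, F:12, G:13, H:13.
The smallest farness is 7, for C, so C has the highest closeness.

C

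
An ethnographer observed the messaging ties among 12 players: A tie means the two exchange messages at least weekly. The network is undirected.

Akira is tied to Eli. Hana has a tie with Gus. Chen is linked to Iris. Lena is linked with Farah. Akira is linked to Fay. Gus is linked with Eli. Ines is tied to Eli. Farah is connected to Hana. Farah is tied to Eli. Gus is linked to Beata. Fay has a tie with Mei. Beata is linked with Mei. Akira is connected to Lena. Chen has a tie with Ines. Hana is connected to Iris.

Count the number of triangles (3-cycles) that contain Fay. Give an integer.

Fay's neighbors are Akira and Mei, but none of them are tied to each other, so no triangle contains Fay.

0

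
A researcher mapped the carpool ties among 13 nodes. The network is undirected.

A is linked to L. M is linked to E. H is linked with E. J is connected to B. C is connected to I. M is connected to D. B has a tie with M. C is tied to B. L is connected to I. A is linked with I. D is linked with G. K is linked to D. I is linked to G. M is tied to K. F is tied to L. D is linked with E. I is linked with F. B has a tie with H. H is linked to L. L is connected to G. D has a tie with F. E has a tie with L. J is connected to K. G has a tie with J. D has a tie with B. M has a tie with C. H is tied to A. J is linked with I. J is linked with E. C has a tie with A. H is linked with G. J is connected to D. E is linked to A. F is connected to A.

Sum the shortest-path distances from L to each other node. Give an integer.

19

Distances from L: A:1, B:2, C:2, D:2, E:1, F:1, G:1, H:1, I:1, J:2, K:3, M:2.
Sum = 1 + 2 + 2 + 2 + 1 + 1 + 1 + 1 + 1 + 2 + 3 + 2 = 19.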